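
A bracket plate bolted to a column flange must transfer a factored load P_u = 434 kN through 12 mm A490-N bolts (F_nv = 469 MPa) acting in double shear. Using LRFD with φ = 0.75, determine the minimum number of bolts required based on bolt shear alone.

6 bolts

A_b = π·12²/4 = 113.1 mm².
Per-bolt design strength φR_n = 0.75 × 469 × 113.1 × 2 / 1000 = 79.56 kN.
n ≥ 434 / 79.56 = 5.455 → use 6 bolts.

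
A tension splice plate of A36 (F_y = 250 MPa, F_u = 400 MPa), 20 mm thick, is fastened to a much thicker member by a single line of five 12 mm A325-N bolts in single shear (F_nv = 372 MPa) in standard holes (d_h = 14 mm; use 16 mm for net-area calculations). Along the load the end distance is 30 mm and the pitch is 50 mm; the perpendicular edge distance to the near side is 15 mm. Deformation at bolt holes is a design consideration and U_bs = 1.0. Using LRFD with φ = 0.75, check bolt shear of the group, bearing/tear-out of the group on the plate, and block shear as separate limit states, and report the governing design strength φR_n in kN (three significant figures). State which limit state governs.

158 kN (bolt shear governs)

Bolt shear: A_b = π·12²/4 = 113.1 mm²; R_n = 372 × 113.1 × 5 × 1 / 1000 = 210.4 kN → 0.75 × 210.4 = 158 kN.
Bearing: edge l_c = 23, r_n = 220.8 kN; interior l_c = 36, r_n = 230.4 kN; R_n = 220.8 + 4·230.4 = 1142 kN → 857 kN.
Block shear: A_gv = 4600, A_nv = 3160, A_nt = 140 mm²; R_n = min(0.6F_uA_nv, 0.6F_yA_gv) + U_bs·F_u·A_nt = 746 kN → 560 kN.
Bolt shear governs: 158 kN.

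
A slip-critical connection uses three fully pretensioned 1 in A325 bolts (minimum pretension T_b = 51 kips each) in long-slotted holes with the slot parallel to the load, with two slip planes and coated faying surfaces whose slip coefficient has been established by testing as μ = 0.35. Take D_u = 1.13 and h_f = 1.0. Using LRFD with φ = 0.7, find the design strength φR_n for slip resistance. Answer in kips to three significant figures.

R_n = μ · D_u · h_f · T_b · n_s · n_b = 0.35 × 1.13 × 1.0 × 51 × 2 × 3 = 121 kips.
Design strength φR_n = 0.7 × 121 = 84.7 kips.

84.7 kips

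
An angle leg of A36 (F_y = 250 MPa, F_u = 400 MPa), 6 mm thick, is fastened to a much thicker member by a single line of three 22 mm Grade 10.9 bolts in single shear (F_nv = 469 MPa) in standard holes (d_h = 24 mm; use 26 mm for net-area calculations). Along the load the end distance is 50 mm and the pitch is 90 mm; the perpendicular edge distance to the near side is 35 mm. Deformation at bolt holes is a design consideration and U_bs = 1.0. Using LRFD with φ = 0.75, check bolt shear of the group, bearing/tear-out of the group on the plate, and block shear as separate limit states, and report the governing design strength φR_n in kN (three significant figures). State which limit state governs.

Bolt shear: A_b = π·22²/4 = 380.1 mm²; R_n = 469 × 380.1 × 3 × 1 / 1000 = 534.8 kN → 0.75 × 534.8 = 401 kN.
Bearing: edge l_c = 38, r_n = 109.4 kN; interior l_c = 66, r_n = 126.7 kN; R_n = 109.4 + 2·126.7 = 362.9 kN → 272 kN.
Block shear: A_gv = 1380, A_nv = 990, A_nt = 132 mm²; R_n = min(0.6F_uA_nv, 0.6F_yA_gv) + U_bs·F_u·A_nt = 259.8 kN → 195 kN.
Block shear governs: 195 kN.

195 kN (block shear governs)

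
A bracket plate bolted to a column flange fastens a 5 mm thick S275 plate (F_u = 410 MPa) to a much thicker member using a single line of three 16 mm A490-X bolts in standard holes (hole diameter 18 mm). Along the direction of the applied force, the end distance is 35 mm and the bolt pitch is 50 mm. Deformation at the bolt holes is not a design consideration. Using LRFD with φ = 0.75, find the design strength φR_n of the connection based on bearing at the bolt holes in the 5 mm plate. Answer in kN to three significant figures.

Per bolt r_n = 1.5 l_c t F_u ≤ 3.0 d t F_u; upper limit = 3.0 × 16 × 5 × 410 / 1000 = 98.4 kN.
Edge bolt: l_c = 35 − 18/2 = 26 mm → 1.5 × 26 × 5 × 410 / 1000 = 79.95 → r_n = 79.95 kN.
Interior bolts: l_c = 50 − 18 = 32 mm → 1.5 × 32 × 5 × 410 / 1000 = 98.4 → r_n = 98.4 kN.
R_n = 1 × 79.95 + 2 × 98.4 = 276.8 kN.
Design strength φR_n = 0.75 × 276.8 = 208 kN.

208 kN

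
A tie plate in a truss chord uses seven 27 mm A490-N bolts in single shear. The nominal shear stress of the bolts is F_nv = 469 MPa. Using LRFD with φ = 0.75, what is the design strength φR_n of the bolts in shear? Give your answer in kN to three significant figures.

A_b = π × 27² / 4 = 572.6 mm².
R_n = F_nv · A_b · n · n_s = 469 × 572.6 × 7 × 1 / 1000 = 1880 kN.
Design strength φR_n = 0.75 × 1880 = 1410 kN.

1410 kN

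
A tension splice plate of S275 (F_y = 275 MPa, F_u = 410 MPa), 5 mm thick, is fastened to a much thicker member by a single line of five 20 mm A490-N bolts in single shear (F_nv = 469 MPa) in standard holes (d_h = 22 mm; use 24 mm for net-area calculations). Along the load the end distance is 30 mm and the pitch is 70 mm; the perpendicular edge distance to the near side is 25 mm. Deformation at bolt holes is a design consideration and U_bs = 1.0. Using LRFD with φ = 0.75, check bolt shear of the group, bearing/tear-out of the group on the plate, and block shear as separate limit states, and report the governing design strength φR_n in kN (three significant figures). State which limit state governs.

Bolt shear: A_b = π·20²/4 = 314.2 mm²; R_n = 469 × 314.2 × 5 × 1 / 1000 = 736.7 kN → 0.75 × 736.7 = 553 kN.
Bearing: edge l_c = 19, r_n = 46.74 kN; interior l_c = 48, r_n = 98.4 kN; R_n = 46.74 + 4·98.4 = 440.3 kN → 330 kN.
Block shear: A_gv = 1550, A_nv = 1010, A_nt = 65 mm²; R_n = min(0.6F_uA_nv, 0.6F_yA_gv) + U_bs·F_u·A_nt = 275.1 kN → 206 kN.
Block shear governs: 206 kN.

206 kN (block shear governs)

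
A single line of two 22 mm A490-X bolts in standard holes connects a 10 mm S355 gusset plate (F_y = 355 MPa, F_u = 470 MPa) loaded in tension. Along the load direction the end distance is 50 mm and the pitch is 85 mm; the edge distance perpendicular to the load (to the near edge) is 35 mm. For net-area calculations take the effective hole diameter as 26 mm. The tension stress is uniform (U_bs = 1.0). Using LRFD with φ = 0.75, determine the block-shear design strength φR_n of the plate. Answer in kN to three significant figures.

Shear plane L_v = 50 + 1·85 = 135 mm; A_gv = 135 × 10 = 1350 mm².
A_nv = (135 − 1.5·26) × 10 = 960 mm².
A_nt = (35 − 0.5·26) × 10 = 220 mm².
0.6 F_u A_nv = 270.7 kN; 0.6 F_y A_gv = 287.6 kN → shear rupture governs the shear term.
R_n = 270.7 + 1.0 × 470 × 220 / 1000 = 374.1 kN.
Design strength φR_n = 0.75 × 374.1 = 281 kN.

281 kN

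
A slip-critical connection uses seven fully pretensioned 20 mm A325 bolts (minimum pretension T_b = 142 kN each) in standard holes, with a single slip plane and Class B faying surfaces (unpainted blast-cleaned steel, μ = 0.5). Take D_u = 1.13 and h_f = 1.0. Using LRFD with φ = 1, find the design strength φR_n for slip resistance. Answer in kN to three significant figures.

562 kN

R_n = μ · D_u · h_f · T_b · n_s · n_b = 0.5 × 1.13 × 1.0 × 142 × 1 × 7 = 561.6 kN.
Design strength φR_n = 1 × 561.6 = 562 kN.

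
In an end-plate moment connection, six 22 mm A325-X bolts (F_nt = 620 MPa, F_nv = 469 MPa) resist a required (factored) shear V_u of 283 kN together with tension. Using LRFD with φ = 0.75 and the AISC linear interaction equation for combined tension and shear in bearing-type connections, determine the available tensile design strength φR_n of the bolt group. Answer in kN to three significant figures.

A_b = π·22²/4 = 380.1 mm²; f_rv = 283 × 1000 / (6 × 380.1) = 124.1 MPa.
F'_nt = 1.3 F_nt − (F_nt / φF_nv) f_rv = 1.3·620 − (620/(0.75·469))·124.1 = 587.3 MPa, capped at F_nt → F'_nt = 587.3 MPa.
R_n = F'_nt · A_b · n = 587.3 × 380.1 × 6 / 1000 = 1340 kN.
Design strength φR_n = 0.75 × 1340 = 1000 kN.

1000 kN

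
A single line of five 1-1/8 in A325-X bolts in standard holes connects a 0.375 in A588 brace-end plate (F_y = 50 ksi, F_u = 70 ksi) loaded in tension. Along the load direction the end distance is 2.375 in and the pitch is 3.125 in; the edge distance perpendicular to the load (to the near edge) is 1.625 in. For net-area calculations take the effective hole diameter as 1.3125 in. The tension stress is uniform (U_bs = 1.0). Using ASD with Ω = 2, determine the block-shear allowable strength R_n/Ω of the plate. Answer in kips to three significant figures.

83.3 kips

Shear plane L_v = 2.375 + 4·3.125 = 14.88 in; A_gv = 14.88 × 0.375 = 5.578 in².
A_nv = (14.88 − 4.5·1.3125) × 0.375 = 3.363 in².
A_nt = (1.625 − 0.5·1.3125) × 0.375 = 0.3633 in².
0.6 F_u A_nv = 141.3 kips; 0.6 F_y A_gv = 167.3 kips → shear rupture governs the shear term.
R_n = 141.3 + 1.0 × 70 × 0.3633 = 166.7 kips.
Allowable strength R_n/Ω = 166.7 / 2 = 83.3 kips.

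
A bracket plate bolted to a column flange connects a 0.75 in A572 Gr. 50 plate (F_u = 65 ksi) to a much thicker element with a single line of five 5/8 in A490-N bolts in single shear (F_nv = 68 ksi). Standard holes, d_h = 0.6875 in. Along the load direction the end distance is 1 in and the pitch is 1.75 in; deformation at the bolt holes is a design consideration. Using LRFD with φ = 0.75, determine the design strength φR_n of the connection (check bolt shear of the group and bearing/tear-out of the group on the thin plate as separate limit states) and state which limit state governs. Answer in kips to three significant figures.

78.2 kips (bolt shear governs)

Bolt shear: A_b = π·0.625²/4 = 0.3068 in²; R_n = 68 × 0.3068 × 5 × 1 = 104.3 kips → 0.75 × 104.3 = 78.2 kips.
Bearing (1.2 l_c t F_u ≤ 2.4 d t F_u): upper limit = 2.4·0.625·0.75·65 = 73.12 kips.
  Edge l_c = 1 − 0.6875/2 = 0.6562 → r_n = 38.39 kips; interior l_c = 1.75 − 0.6875 = 1.062 → r_n = 62.16 kips.
  R_n,bearing = 1·38.39 + 4·62.16 = 287 kips → 0.75 × 287 = 215 kips.
Bolt shear governs: 78.2 kips.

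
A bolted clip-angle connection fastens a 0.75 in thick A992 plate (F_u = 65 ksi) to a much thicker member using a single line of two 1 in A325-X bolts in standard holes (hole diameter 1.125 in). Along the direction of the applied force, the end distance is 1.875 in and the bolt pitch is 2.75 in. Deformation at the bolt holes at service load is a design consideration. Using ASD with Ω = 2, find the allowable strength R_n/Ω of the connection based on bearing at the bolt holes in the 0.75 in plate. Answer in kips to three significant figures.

85.9 kips

Per bolt r_n = 1.2 l_c t F_u ≤ 2.4 d t F_u; upper limit = 2.4 × 1 × 0.75 × 65 = 117 kips.
Edge bolt: l_c = 1.875 − 1.125/2 = 1.312 in → 1.2 × 1.312 × 0.75 × 65 = 76.78 → r_n = 76.78 kips.
Interior bolts: l_c = 2.75 − 1.125 = 1.625 in → 1.2 × 1.625 × 0.75 × 65 = 95.06 → r_n = 95.06 kips.
R_n = 1 × 76.78 + 1 × 95.06 = 171.8 kips.
Allowable strength R_n/Ω = 171.8 / 2 = 85.9 kips.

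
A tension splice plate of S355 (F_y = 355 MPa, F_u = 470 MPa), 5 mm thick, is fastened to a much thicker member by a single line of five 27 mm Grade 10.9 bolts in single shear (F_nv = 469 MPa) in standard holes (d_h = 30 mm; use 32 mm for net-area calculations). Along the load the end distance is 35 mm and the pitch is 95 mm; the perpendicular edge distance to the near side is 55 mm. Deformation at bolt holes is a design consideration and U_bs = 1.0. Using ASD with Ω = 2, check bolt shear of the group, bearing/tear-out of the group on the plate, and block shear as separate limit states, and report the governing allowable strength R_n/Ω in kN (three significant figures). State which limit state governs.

237 kN (block shear governs)

Bolt shear: A_b = π·27²/4 = 572.6 mm²; R_n = 469 × 572.6 × 5 × 1 / 1000 = 1343 kN → 1343 / 2 = 671 kN.
Bearing: edge l_c = 20, r_n = 56.4 kN; interior l_c = 65, r_n = 152.3 kN; R_n = 56.4 + 4·152.3 = 665.5 kN → 333 kN.
Block shear: A_gv = 2075, A_nv = 1355, A_nt = 195 mm²; R_n = min(0.6F_uA_nv, 0.6F_yA_gv) + U_bs·F_u·A_nt = 473.8 kN → 237 kN.
Block shear governs: 237 kN.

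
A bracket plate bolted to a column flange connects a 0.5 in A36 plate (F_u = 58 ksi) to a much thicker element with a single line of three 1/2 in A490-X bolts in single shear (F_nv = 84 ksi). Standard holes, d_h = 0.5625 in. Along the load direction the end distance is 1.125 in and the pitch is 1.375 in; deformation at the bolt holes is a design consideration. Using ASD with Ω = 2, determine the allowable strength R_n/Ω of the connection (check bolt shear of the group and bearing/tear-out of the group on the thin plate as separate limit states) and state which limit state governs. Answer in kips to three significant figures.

24.7 kips (bolt shear governs)

Bolt shear: A_b = π·0.5²/4 = 0.1963 in²; R_n = 84 × 0.1963 × 3 × 1 = 49.48 kips → 49.48 / 2 = 24.7 kips.
Bearing (1.2 l_c t F_u ≤ 2.4 d t F_u): upper limit = 2.4·0.5·0.5·58 = 34.8 kips.
  Edge l_c = 1.125 − 0.5625/2 = 0.8438 → r_n = 29.36 kips; interior l_c = 1.375 − 0.5625 = 0.8125 → r_n = 28.27 kips.
  R_n,bearing = 1·29.36 + 2·28.27 = 85.91 kips → 85.91 / 2 = 43 kips.
Bolt shear governs: 24.7 kips.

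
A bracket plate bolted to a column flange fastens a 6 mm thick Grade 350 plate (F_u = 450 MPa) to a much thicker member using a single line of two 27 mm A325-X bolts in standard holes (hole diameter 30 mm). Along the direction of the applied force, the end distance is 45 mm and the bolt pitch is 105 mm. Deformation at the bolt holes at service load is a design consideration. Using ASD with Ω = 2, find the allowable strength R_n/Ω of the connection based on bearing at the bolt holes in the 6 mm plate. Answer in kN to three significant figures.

136 kN

Per bolt r_n = 1.2 l_c t F_u ≤ 2.4 d t F_u; upper limit = 2.4 × 27 × 6 × 450 / 1000 = 175 kN.
Edge bolt: l_c = 45 − 30/2 = 30 mm → 1.2 × 30 × 6 × 450 / 1000 = 97.2 → r_n = 97.2 kN.
Interior bolts: l_c = 105 − 30 = 75 mm → 1.2 × 75 × 6 × 450 / 1000 = 243 → r_n = 175 kN.
R_n = 1 × 97.2 + 1 × 175 = 272.2 kN.
Allowable strength R_n/Ω = 272.2 / 2 = 136 kN.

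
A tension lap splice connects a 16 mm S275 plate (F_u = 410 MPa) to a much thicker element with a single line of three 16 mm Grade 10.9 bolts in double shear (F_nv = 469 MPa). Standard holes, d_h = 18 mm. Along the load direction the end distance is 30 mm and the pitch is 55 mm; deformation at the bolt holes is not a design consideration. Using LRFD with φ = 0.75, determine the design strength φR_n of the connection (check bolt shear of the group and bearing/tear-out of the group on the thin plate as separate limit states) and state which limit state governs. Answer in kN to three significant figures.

Bolt shear: A_b = π·16²/4 = 201.1 mm²; R_n = 469 × 201.1 × 3 × 2 / 1000 = 565.8 kN → 0.75 × 565.8 = 424 kN.
Bearing (1.5 l_c t F_u ≤ 3.0 d t F_u): upper limit = 3.0·16·16·410 / 1000 = 314.9 kN.
  Edge l_c = 30 − 18/2 = 21 → r_n = 206.6 kN; interior l_c = 55 − 18 = 37 → r_n = 314.9 kN.
  R_n,bearing = 1·206.6 + 2·314.9 = 836.4 kN → 0.75 × 836.4 = 627 kN.
Bolt shear governs: 424 kN.

424 kN (bolt shear governs)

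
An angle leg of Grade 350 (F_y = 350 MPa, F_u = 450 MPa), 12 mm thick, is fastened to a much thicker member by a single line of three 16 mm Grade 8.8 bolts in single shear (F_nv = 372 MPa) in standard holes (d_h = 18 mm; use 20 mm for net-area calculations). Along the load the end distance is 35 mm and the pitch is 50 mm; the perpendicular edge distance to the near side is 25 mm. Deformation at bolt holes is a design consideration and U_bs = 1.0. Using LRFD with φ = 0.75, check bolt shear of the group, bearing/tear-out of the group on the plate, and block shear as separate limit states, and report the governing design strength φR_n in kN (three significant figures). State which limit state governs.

168 kN (bolt shear governs)

Bolt shear: A_b = π·16²/4 = 201.1 mm²; R_n = 372 × 201.1 × 3 × 1 / 1000 = 224.4 kN → 0.75 × 224.4 = 168 kN.
Bearing: edge l_c = 26, r_n = 168.5 kN; interior l_c = 32, r_n = 207.4 kN; R_n = 168.5 + 2·207.4 = 583.2 kN → 437 kN.
Block shear: A_gv = 1620, A_nv = 1020, A_nt = 180 mm²; R_n = min(0.6F_uA_nv, 0.6F_yA_gv) + U_bs·F_u·A_nt = 356.4 kN → 267 kN.
Bolt shear governs: 168 kN.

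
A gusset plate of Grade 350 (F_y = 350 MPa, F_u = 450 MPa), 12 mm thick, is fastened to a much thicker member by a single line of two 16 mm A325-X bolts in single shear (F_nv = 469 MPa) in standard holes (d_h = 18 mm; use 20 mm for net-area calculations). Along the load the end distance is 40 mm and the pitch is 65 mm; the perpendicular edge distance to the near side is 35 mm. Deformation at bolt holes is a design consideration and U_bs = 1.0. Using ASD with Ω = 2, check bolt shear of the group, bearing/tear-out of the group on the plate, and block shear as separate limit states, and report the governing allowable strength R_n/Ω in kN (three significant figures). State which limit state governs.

94.3 kN (bolt shear governs)

Bolt shear: A_b = π·16²/4 = 201.1 mm²; R_n = 469 × 201.1 × 2 × 1 / 1000 = 188.6 kN → 188.6 / 2 = 94.3 kN.
Bearing: edge l_c = 31, r_n = 200.9 kN; interior l_c = 47, r_n = 207.4 kN; R_n = 200.9 + 1·207.4 = 408.2 kN → 204 kN.
Block shear: A_gv = 1260, A_nv = 900, A_nt = 300 mm²; R_n = min(0.6F_uA_nv, 0.6F_yA_gv) + U_bs·F_u·A_nt = 378 kN → 189 kN.
Bolt shear governs: 94.3 kN.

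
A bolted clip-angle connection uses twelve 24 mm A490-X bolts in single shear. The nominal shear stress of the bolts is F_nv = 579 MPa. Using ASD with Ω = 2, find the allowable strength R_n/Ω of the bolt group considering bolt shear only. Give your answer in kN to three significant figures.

1570 kN

A_b = π × 24² / 4 = 452.4 mm².
R_n = F_nv · A_b · n · n_s = 579 × 452.4 × 12 × 1 / 1000 = 3143 kN.
Allowable strength R_n/Ω = 3143 / 2 = 1570 kN.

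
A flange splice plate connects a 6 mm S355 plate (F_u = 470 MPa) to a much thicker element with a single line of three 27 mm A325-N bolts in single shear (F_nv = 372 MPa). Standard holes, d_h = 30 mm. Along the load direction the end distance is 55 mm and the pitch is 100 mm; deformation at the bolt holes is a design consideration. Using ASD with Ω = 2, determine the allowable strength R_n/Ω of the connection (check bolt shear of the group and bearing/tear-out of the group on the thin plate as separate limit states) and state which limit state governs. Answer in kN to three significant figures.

Bolt shear: A_b = π·27²/4 = 572.6 mm²; R_n = 372 × 572.6 × 3 × 1 / 1000 = 639 kN → 639 / 2 = 319 kN.
Bearing (1.2 l_c t F_u ≤ 2.4 d t F_u): upper limit = 2.4·27·6·470 / 1000 = 182.7 kN.
  Edge l_c = 55 − 30/2 = 40 → r_n = 135.4 kN; interior l_c = 100 − 30 = 70 → r_n = 182.7 kN.
  R_n,bearing = 1·135.4 + 2·182.7 = 500.8 kN → 500.8 / 2 = 250 kN.
Bearing governs: 250 kN.

250 kN (bearing governs)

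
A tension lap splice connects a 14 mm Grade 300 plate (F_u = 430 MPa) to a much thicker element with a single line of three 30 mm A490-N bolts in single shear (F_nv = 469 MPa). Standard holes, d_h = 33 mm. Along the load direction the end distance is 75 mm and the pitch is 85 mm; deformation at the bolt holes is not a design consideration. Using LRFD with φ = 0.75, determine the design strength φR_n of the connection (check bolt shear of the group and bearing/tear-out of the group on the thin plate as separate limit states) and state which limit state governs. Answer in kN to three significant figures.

746 kN (bolt shear governs)

Bolt shear: A_b = π·30²/4 = 706.9 mm²; R_n = 469 × 706.9 × 3 × 1 / 1000 = 994.5 kN → 0.75 × 994.5 = 746 kN.
Bearing (1.5 l_c t F_u ≤ 3.0 d t F_u): upper limit = 3.0·30·14·430 / 1000 = 541.8 kN.
  Edge l_c = 75 − 33/2 = 58.5 → r_n = 528.3 kN; interior l_c = 85 − 33 = 52 → r_n = 469.6 kN.
  R_n,bearing = 1·528.3 + 2·469.6 = 1467 kN → 0.75 × 1467 = 1100 kN.
Bolt shear governs: 746 kN.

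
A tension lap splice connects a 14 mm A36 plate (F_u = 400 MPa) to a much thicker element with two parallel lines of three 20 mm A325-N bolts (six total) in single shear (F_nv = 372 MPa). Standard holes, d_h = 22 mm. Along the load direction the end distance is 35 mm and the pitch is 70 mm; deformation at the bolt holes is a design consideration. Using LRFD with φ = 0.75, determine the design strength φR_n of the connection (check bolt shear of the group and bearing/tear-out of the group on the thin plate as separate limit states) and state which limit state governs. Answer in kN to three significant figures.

Bolt shear: A_b = π·20²/4 = 314.2 mm²; R_n = 372 × 314.2 × 6 × 1 / 1000 = 701.2 kN → 0.75 × 701.2 = 526 kN.
Bearing (1.2 l_c t F_u ≤ 2.4 d t F_u): upper limit = 2.4·20·14·400 / 1000 = 268.8 kN.
  Edge l_c = 35 − 22/2 = 24 → r_n = 161.3 kN; interior l_c = 70 − 22 = 48 → r_n = 268.8 kN.
  R_n,bearing = 2·161.3 + 4·268.8 = 1398 kN → 0.75 × 1398 = 1050 kN.
Bolt shear governs: 526 kN.

526 kN (bolt shear governs)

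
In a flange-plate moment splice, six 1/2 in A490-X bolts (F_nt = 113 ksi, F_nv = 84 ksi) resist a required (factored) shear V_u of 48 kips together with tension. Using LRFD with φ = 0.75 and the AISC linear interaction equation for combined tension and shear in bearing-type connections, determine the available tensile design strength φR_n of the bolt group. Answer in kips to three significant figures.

A_b = π·0.5²/4 = 0.1963 in²; f_rv = 48 / (6 × 0.1963) = 40.74 ksi.
F'_nt = 1.3 F_nt − (F_nt / φF_nv) f_rv = 1.3·113 − (113/(0.75·84))·40.74 = 73.82 ksi, capped at F_nt → F'_nt = 73.82 ksi.
R_n = F'_nt · A_b · n = 73.82 × 0.1963 × 6 = 86.97 kips.
Design strength φR_n = 0.75 × 86.97 = 65.2 kips.

65.2 kips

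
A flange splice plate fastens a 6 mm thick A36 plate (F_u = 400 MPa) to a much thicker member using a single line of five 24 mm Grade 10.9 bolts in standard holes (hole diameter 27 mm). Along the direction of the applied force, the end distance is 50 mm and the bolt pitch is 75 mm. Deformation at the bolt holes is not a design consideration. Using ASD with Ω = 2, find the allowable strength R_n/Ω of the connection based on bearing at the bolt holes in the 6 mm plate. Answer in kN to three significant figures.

Per bolt r_n = 1.5 l_c t F_u ≤ 3.0 d t F_u; upper limit = 3.0 × 24 × 6 × 400 / 1000 = 172.8 kN.
Edge bolt: l_c = 50 − 27/2 = 36.5 mm → 1.5 × 36.5 × 6 × 400 / 1000 = 131.4 → r_n = 131.4 kN.
Interior bolts: l_c = 75 − 27 = 48 mm → 1.5 × 48 × 6 × 400 / 1000 = 172.8 → r_n = 172.8 kN.
R_n = 1 × 131.4 + 4 × 172.8 = 822.6 kN.
Allowable strength R_n/Ω = 822.6 / 2 = 411 kN.

411 kN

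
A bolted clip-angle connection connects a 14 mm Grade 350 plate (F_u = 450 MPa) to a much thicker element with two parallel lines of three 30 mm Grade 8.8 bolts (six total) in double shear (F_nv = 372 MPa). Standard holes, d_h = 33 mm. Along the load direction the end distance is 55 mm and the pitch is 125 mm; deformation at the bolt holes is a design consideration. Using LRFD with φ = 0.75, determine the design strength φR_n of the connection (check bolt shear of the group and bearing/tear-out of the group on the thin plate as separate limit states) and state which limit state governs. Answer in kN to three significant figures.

Bolt shear: A_b = π·30²/4 = 706.9 mm²; R_n = 372 × 706.9 × 6 × 2 / 1000 = 3155 kN → 0.75 × 3155 = 2370 kN.
Bearing (1.2 l_c t F_u ≤ 2.4 d t F_u): upper limit = 2.4·30·14·450 / 1000 = 453.6 kN.
  Edge l_c = 55 − 33/2 = 38.5 → r_n = 291.1 kN; interior l_c = 125 − 33 = 92 → r_n = 453.6 kN.
  R_n,bearing = 2·291.1 + 4·453.6 = 2397 kN → 0.75 × 2397 = 1800 kN.
Bearing governs: 1800 kN.

1800 kN (bearing governs)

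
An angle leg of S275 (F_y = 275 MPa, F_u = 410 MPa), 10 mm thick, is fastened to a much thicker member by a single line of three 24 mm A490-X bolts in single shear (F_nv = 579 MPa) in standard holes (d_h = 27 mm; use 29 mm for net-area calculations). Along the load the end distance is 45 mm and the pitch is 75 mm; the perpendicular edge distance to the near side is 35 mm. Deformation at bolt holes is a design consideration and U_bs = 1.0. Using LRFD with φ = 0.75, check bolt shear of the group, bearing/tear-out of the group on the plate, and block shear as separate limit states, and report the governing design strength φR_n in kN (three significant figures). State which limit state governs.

289 kN (block shear governs)

Bolt shear: A_b = π·24²/4 = 452.4 mm²; R_n = 579 × 452.4 × 3 × 1 / 1000 = 785.8 kN → 0.75 × 785.8 = 589 kN.
Bearing: edge l_c = 31.5, r_n = 155 kN; interior l_c = 48, r_n = 236.2 kN; R_n = 155 + 2·236.2 = 627.3 kN → 470 kN.
Block shear: A_gv = 1950, A_nv = 1225, A_nt = 205 mm²; R_n = min(0.6F_uA_nv, 0.6F_yA_gv) + U_bs·F_u·A_nt = 385.4 kN → 289 kN.
Block shear governs: 289 kN.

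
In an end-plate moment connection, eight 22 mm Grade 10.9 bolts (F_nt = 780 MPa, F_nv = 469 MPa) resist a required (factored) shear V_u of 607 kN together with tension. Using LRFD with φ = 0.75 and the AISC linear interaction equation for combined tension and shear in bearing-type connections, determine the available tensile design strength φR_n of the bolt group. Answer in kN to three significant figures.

A_b = π·22²/4 = 380.1 mm²; f_rv = 607 × 1000 / (8 × 380.1) = 199.6 MPa.
F'_nt = 1.3 F_nt − (F_nt / φF_nv) f_rv = 1.3·780 − (780/(0.75·469))·199.6 = 571.4 MPa, capped at F_nt → F'_nt = 571.4 MPa.
R_n = F'_nt · A_b · n = 571.4 × 380.1 × 8 / 1000 = 1738 kN.
Design strength φR_n = 0.75 × 1738 = 1300 kN.

1300 kN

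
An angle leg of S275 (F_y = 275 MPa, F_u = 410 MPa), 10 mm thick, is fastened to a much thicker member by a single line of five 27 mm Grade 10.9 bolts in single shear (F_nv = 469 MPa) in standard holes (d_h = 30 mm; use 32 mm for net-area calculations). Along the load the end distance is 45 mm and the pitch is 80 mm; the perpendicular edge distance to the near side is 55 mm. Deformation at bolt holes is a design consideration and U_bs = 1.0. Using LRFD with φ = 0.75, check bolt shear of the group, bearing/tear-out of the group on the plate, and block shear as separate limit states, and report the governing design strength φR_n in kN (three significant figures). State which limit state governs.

Bolt shear: A_b = π·27²/4 = 572.6 mm²; R_n = 469 × 572.6 × 5 × 1 / 1000 = 1343 kN → 0.75 × 1343 = 1010 kN.
Bearing: edge l_c = 30, r_n = 147.6 kN; interior l_c = 50, r_n = 246 kN; R_n = 147.6 + 4·246 = 1132 kN → 849 kN.
Block shear: A_gv = 3650, A_nv = 2210, A_nt = 390 mm²; R_n = min(0.6F_uA_nv, 0.6F_yA_gv) + U_bs·F_u·A_nt = 703.6 kN → 528 kN.
Block shear governs: 528 kN.

528 kN (block shear governs)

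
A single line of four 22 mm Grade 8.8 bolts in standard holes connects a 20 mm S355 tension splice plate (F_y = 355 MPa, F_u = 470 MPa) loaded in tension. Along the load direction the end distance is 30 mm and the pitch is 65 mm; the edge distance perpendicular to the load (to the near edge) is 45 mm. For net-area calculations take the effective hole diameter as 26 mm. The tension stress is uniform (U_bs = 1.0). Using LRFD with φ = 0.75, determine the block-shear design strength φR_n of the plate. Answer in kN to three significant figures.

792 kN

Shear plane L_v = 30 + 3·65 = 225 mm; A_gv = 225 × 20 = 4500 mm².
A_nv = (225 − 3.5·26) × 20 = 2680 mm².
A_nt = (45 − 0.5·26) × 20 = 640 mm².
0.6 F_u A_nv = 755.8 kN; 0.6 F_y A_gv = 958.5 kN → shear rupture governs the shear term.
R_n = 755.8 + 1.0 × 470 × 640 / 1000 = 1057 kN.
Design strength φR_n = 0.75 × 1057 = 792 kN.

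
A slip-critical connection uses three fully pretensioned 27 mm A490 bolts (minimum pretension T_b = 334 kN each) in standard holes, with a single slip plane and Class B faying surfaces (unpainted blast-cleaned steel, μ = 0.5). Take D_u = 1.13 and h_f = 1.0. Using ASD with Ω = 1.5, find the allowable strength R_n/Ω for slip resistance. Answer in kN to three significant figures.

377 kN

R_n = μ · D_u · h_f · T_b · n_s · n_b = 0.5 × 1.13 × 1.0 × 334 × 1 × 3 = 566.1 kN.
Allowable strength R_n/Ω = 566.1 / 1.5 = 377 kN.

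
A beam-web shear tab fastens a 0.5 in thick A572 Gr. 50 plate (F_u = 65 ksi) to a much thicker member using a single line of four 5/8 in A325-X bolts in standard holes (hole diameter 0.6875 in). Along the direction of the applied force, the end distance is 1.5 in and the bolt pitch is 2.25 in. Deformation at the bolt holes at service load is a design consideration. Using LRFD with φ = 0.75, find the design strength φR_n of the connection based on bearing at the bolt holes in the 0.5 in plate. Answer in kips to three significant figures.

144 kips

Per bolt r_n = 1.2 l_c t F_u ≤ 2.4 d t F_u; upper limit = 2.4 × 0.625 × 0.5 × 65 = 48.75 kips.
Edge bolt: l_c = 1.5 − 0.6875/2 = 1.156 in → 1.2 × 1.156 × 0.5 × 65 = 45.09 → r_n = 45.09 kips.
Interior bolts: l_c = 2.25 − 0.6875 = 1.562 in → 1.2 × 1.562 × 0.5 × 65 = 60.94 → r_n = 48.75 kips.
R_n = 1 × 45.09 + 3 × 48.75 = 191.3 kips.
Design strength φR_n = 0.75 × 191.3 = 144 kips.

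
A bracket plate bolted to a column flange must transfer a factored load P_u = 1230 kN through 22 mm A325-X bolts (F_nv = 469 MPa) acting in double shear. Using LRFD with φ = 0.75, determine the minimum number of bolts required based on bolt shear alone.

5 bolts

A_b = π·22²/4 = 380.1 mm².
Per-bolt design strength φR_n = 0.75 × 469 × 380.1 × 2 / 1000 = 267.4 kN.
n ≥ 1230 / 267.4 = 4.599 → use 5 bolts.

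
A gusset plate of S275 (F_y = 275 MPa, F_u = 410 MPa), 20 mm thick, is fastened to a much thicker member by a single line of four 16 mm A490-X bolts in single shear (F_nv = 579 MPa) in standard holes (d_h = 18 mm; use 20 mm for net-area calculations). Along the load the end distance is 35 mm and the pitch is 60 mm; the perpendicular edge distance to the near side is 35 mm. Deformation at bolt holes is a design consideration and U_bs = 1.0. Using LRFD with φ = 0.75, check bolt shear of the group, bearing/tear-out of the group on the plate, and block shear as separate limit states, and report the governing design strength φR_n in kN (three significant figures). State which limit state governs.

349 kN (bolt shear governs)

Bolt shear: A_b = π·16²/4 = 201.1 mm²; R_n = 579 × 201.1 × 4 × 1 / 1000 = 465.7 kN → 0.75 × 465.7 = 349 kN.
Bearing: edge l_c = 26, r_n = 255.8 kN; interior l_c = 42, r_n = 314.9 kN; R_n = 255.8 + 3·314.9 = 1200 kN → 900 kN.
Block shear: A_gv = 4300, A_nv = 2900, A_nt = 500 mm²; R_n = min(0.6F_uA_nv, 0.6F_yA_gv) + U_bs·F_u·A_nt = 914.5 kN → 686 kN.
Bolt shear governs: 349 kN.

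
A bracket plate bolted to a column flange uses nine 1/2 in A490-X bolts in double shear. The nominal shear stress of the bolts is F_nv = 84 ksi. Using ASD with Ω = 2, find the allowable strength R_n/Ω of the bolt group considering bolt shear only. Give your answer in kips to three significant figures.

148 kips

A_b = π × 0.5² / 4 = 0.1963 in².
R_n = F_nv · A_b · n · n_s = 84 × 0.1963 × 9 × 2 = 296.9 kips.
Allowable strength R_n/Ω = 296.9 / 2 = 148 kips.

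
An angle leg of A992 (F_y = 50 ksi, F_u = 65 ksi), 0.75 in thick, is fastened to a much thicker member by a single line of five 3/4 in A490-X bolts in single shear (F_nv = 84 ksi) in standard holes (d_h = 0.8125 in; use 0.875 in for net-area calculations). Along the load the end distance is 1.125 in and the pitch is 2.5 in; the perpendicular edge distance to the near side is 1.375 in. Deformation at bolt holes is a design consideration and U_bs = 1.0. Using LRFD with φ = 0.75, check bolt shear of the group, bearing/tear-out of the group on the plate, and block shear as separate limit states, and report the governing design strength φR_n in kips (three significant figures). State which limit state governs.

139 kips (bolt shear governs)

Bolt shear: A_b = π·0.75²/4 = 0.4418 in²; R_n = 84 × 0.4418 × 5 × 1 = 185.6 kips → 0.75 × 185.6 = 139 kips.
Bearing: edge l_c = 0.7188, r_n = 42.05 kips; interior l_c = 1.688, r_n = 87.75 kips; R_n = 42.05 + 4·87.75 = 393 kips → 295 kips.
Block shear: A_gv = 8.344, A_nv = 5.391, A_nt = 0.7031 in²; R_n = min(0.6F_uA_nv, 0.6F_yA_gv) + U_bs·F_u·A_nt = 255.9 kips → 192 kips.
Bolt shear governs: 139 kips.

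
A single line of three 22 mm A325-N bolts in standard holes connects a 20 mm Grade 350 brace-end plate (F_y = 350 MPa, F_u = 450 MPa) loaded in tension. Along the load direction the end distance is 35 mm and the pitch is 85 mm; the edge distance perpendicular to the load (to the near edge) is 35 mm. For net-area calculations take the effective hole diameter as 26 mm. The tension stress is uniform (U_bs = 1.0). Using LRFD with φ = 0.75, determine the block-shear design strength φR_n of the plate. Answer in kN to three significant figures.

Shear plane L_v = 35 + 2·85 = 205 mm; A_gv = 205 × 20 = 4100 mm².
A_nv = (205 − 2.5·26) × 20 = 2800 mm².
A_nt = (35 − 0.5·26) × 20 = 440 mm².
0.6 F_u A_nv = 756 kN; 0.6 F_y A_gv = 861 kN → shear rupture governs the shear term.
R_n = 756 + 1.0 × 450 × 440 / 1000 = 954 kN.
Design strength φR_n = 0.75 × 954 = 716 kN.

716 kN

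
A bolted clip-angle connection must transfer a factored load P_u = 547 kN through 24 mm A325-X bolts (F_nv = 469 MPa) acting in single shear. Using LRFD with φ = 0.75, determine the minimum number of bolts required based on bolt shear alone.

A_b = π·24²/4 = 452.4 mm².
Per-bolt design strength φR_n = 0.75 × 469 × 452.4 × 1 / 1000 = 159.1 kN.
n ≥ 547 / 159.1 = 3.437 → use 4 bolts.

4 bolts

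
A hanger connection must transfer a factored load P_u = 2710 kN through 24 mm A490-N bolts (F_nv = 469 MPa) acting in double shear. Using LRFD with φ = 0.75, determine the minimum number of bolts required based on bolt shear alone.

A_b = π·24²/4 = 452.4 mm².
Per-bolt design strength φR_n = 0.75 × 469 × 452.4 × 2 / 1000 = 318.3 kN.
n ≥ 2710 / 318.3 = 8.515 → use 9 bolts.

9 bolts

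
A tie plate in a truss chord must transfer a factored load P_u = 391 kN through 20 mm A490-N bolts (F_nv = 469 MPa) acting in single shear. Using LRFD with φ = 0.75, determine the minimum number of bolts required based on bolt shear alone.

A_b = π·20²/4 = 314.2 mm².
Per-bolt design strength φR_n = 0.75 × 469 × 314.2 × 1 / 1000 = 110.5 kN.
n ≥ 391 / 110.5 = 3.538 → use 4 bolts.

4 bolts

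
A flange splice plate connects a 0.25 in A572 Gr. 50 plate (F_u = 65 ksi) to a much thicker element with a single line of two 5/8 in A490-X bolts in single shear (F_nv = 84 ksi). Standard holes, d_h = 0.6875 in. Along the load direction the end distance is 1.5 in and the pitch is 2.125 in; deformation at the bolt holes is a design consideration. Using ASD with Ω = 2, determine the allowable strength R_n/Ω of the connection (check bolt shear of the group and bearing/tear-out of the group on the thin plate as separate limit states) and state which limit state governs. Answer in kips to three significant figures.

Bolt shear: A_b = π·0.625²/4 = 0.3068 in²; R_n = 84 × 0.3068 × 2 × 1 = 51.54 kips → 51.54 / 2 = 25.8 kips.
Bearing (1.2 l_c t F_u ≤ 2.4 d t F_u): upper limit = 2.4·0.625·0.25·65 = 24.38 kips.
  Edge l_c = 1.5 − 0.6875/2 = 1.156 → r_n = 22.55 kips; interior l_c = 2.125 − 0.6875 = 1.438 → r_n = 24.38 kips.
  R_n,bearing = 1·22.55 + 1·24.38 = 46.92 kips → 46.92 / 2 = 23.5 kips.
Bearing governs: 23.5 kips.

23.5 kips (bearing governs)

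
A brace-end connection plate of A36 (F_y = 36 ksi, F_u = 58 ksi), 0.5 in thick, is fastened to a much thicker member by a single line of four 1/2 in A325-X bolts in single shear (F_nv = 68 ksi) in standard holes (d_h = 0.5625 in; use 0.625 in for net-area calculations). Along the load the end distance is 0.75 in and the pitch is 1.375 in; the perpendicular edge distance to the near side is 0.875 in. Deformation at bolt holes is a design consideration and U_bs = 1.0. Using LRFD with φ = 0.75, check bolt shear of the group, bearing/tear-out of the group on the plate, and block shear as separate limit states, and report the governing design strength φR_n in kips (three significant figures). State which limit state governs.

Bolt shear: A_b = π·0.5²/4 = 0.1963 in²; R_n = 68 × 0.1963 × 4 × 1 = 53.41 kips → 0.75 × 53.41 = 40.1 kips.
Bearing: edge l_c = 0.4688, r_n = 16.31 kips; interior l_c = 0.8125, r_n = 28.27 kips; R_n = 16.31 + 3·28.27 = 101.1 kips → 75.9 kips.
Block shear: A_gv = 2.438, A_nv = 1.344, A_nt = 0.2812 in²; R_n = min(0.6F_uA_nv, 0.6F_yA_gv) + U_bs·F_u·A_nt = 63.07 kips → 47.3 kips.
Bolt shear governs: 40.1 kips.

40.1 kips (bolt shear governs)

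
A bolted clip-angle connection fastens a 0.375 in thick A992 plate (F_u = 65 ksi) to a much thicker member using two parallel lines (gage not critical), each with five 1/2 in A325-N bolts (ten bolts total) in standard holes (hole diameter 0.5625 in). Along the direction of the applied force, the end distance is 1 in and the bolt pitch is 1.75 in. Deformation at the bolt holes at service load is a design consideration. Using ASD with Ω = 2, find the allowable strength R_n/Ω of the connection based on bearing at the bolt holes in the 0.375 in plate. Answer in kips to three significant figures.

138 kips

Per bolt r_n = 1.2 l_c t F_u ≤ 2.4 d t F_u; upper limit = 2.4 × 0.5 × 0.375 × 65 = 29.25 kips.
Edge bolt: l_c = 1 − 0.5625/2 = 0.7188 in → 1.2 × 0.7188 × 0.375 × 65 = 21.02 → r_n = 21.02 kips.
Interior bolts: l_c = 1.75 − 0.5625 = 1.188 in → 1.2 × 1.188 × 0.375 × 65 = 34.73 → r_n = 29.25 kips.
R_n = 2 × 21.02 + 8 × 29.25 = 276 kips.
Allowable strength R_n/Ω = 276 / 2 = 138 kips.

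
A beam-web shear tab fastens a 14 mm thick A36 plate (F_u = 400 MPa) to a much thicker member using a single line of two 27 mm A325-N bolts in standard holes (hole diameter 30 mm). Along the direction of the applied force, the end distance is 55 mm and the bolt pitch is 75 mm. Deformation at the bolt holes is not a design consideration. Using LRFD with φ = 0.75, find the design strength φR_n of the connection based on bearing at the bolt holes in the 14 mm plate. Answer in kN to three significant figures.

Per bolt r_n = 1.5 l_c t F_u ≤ 3.0 d t F_u; upper limit = 3.0 × 27 × 14 × 400 / 1000 = 453.6 kN.
Edge bolt: l_c = 55 − 30/2 = 40 mm → 1.5 × 40 × 14 × 400 / 1000 = 336 → r_n = 336 kN.
Interior bolts: l_c = 75 − 30 = 45 mm → 1.5 × 45 × 14 × 400 / 1000 = 378 → r_n = 378 kN.
R_n = 1 × 336 + 1 × 378 = 714 kN.
Design strength φR_n = 0.75 × 714 = 536 kN.

536 kN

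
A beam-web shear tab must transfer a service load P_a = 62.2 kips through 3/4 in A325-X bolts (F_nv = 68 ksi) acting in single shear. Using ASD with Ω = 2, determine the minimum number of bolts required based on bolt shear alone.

A_b = π·0.75²/4 = 0.4418 in².
Per-bolt allowable strength R_n/Ω = 68 × 0.4418 × 1 / 2 = 15.02 kips.
n ≥ 62.2 / 15.02 = 4.141 → use 5 bolts.

5 bolts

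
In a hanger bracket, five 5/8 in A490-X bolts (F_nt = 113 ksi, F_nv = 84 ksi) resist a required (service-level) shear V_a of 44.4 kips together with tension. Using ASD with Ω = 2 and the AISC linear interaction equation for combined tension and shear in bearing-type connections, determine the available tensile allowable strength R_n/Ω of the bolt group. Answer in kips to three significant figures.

A_b = π·0.625²/4 = 0.3068 in²; f_rv = 44.4 / (5 × 0.3068) = 28.94 ksi.
F'_nt = 1.3 F_nt − (Ω F_nt / F_nv) f_rv = 1.3·113 − (2·113/84)·28.94 = 69.03 ksi, capped at F_nt → F'_nt = 69.03 ksi.
R_n = F'_nt · A_b · n = 69.03 × 0.3068 × 5 = 105.9 kips.
Allowable strength R_n/Ω = 105.9 / 2 = 52.9 kips.

52.9 kips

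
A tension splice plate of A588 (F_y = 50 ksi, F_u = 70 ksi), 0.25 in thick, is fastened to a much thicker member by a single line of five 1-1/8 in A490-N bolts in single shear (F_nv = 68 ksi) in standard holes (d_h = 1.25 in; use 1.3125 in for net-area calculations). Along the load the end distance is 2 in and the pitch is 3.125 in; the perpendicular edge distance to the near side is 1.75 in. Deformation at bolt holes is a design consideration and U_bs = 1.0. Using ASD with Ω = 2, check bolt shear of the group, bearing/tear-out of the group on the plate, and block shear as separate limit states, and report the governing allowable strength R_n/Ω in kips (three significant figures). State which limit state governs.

Bolt shear: A_b = π·1.125²/4 = 0.994 in²; R_n = 68 × 0.994 × 5 × 1 = 338 kips → 338 / 2 = 169 kips.
Bearing: edge l_c = 1.375, r_n = 28.88 kips; interior l_c = 1.875, r_n = 39.38 kips; R_n = 28.88 + 4·39.38 = 186.4 kips → 93.2 kips.
Block shear: A_gv = 3.625, A_nv = 2.148, A_nt = 0.2734 in²; R_n = min(0.6F_uA_nv, 0.6F_yA_gv) + U_bs·F_u·A_nt = 109.4 kips → 54.7 kips.
Block shear governs: 54.7 kips.

54.7 kips (block shear governs)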